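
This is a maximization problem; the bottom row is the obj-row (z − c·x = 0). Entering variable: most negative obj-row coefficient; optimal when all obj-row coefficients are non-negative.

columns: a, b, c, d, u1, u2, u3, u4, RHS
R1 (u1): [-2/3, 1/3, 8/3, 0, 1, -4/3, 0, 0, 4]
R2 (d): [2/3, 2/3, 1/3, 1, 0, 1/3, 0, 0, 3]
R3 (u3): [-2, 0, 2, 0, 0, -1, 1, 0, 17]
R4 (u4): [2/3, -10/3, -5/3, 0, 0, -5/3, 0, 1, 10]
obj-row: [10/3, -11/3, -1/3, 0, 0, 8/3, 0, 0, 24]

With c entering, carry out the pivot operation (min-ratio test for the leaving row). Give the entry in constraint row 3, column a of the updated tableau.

Ratio test on column c — row 1: 4/(8/3) = 3/2; row 2: 3/(1/3) = 9; row 3: 17/2 = 17/2; row 4: entry -5/3 ≤ 0. Minimum is 3/2 at row 1 (u1 leaves); pivot element 8/3.
Divide row 1 by 8/3; eliminate column c from the other rows.
Row 3 update in column a: -2 − 2·(-1/4) = -3/2.

-3/2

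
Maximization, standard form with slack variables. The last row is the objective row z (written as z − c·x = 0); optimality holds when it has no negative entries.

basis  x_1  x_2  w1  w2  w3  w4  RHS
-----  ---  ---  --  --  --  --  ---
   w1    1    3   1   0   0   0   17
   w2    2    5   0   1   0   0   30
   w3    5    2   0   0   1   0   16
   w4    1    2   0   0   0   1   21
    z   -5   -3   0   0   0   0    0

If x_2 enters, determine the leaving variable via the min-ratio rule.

Column x_2 entries and ratios — w1: 17/3 = 17/3; w2: 30/5 = 6; w3: 16/2 = 8; w4: 21/2 = 21/2.
Smallest ratio is 17/3 in the row of w1, so w1 leaves.

w1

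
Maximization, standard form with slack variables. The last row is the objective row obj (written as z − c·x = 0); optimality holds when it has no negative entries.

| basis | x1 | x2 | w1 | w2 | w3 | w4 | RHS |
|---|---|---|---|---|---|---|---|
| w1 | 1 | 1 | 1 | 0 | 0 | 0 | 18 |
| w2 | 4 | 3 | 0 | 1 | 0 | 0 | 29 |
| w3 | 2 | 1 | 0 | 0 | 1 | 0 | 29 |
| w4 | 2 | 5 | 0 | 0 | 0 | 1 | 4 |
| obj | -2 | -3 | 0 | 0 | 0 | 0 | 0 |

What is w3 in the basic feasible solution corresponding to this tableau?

29

w3 is basic (row 3); its value is the RHS of that row, 29.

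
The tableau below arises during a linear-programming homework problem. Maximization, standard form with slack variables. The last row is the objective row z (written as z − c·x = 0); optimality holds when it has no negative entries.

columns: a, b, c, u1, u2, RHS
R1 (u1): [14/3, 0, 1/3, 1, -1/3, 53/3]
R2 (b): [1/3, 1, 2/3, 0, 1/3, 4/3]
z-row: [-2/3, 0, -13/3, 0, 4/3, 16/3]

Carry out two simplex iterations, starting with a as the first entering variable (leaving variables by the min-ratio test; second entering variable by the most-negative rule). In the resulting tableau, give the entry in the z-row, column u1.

-1/3

Ratio test on column a — row 1: (53/3)/(14/3) = 53/14; row 2: (4/3)/(1/3) = 4. Minimum is 53/14 at row 1 (u1 leaves); pivot element 14/3.
Divide row 1 by 14/3; eliminate column a from the other rows.
Second iteration: most negative z-row entry is -30/7 in column c, so c enters.
Ratio test on column c — row 1: (53/14)/(1/14) = 53; row 2: (1/14)/(9/14) = 1/9. Minimum is 1/9 at row 2 (b leaves); pivot element 9/14.
Divide row 2 by 9/14; eliminate column c from the other rows.
After both pivots, the entry at the z-row, column u1 is -1/3.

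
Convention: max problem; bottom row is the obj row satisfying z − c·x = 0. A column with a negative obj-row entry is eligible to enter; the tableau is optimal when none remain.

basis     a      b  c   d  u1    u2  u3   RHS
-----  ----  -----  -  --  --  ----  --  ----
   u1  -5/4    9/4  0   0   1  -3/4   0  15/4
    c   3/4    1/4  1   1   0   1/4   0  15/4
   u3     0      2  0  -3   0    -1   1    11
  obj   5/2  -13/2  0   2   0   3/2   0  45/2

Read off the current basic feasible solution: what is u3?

u3 is basic (row 3); its value is the RHS of that row, 11.

11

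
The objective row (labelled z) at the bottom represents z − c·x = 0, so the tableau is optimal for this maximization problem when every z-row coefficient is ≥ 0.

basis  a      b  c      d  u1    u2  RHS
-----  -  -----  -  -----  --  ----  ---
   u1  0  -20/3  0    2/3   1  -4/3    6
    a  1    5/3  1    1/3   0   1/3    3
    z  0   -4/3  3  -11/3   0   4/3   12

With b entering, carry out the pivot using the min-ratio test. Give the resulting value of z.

72/5

Ratio test on column b — row 1: entry -20/3 ≤ 0; row 2: 3/(5/3) = 9/5. Minimum is 9/5 at row 2 (a leaves); pivot element 5/3.
Pivot on row 2; the z-row RHS becomes 12 − (-4/3)·(9/5) = 72/5.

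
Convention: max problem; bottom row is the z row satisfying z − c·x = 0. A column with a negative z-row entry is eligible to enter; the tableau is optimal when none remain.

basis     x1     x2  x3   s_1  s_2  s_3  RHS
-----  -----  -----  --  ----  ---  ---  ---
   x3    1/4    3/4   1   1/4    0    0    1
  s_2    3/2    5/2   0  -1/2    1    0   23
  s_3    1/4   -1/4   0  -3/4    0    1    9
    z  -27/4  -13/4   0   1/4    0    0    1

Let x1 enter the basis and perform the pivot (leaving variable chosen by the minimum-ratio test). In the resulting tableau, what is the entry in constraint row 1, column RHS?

Ratio test on column x1 — row 1: 1/(1/4) = 4; row 2: 23/(3/2) = 46/3; row 3: 9/(1/4) = 36. Minimum is 4 at row 1 (x3 leaves); pivot element 1/4.
Divide row 1 by 1/4; eliminate column x1 from the other rows.
In the new row 1, the RHS entry is the old entry divided by the pivot: 1/(1/4) = 4.

4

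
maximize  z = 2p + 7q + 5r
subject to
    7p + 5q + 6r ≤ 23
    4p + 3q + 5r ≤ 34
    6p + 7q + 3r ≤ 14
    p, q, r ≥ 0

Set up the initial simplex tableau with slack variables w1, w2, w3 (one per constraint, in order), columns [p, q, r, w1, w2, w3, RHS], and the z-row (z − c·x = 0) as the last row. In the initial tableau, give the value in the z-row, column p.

The z-row carries the negated objective coefficients: the p entry is -2.

-2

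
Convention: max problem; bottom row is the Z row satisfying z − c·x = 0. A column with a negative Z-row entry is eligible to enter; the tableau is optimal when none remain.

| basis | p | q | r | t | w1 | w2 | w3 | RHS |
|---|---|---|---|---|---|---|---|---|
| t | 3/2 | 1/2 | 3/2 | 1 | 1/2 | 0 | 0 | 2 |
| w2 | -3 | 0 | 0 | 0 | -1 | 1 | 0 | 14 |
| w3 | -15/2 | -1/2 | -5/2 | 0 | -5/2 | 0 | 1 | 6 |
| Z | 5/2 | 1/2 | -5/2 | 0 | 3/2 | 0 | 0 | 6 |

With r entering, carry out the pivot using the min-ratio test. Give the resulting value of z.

28/3

Ratio test on column r — row 1: 2/(3/2) = 4/3; row 2: entry 0 ≤ 0; row 3: entry -5/2 ≤ 0. Minimum is 4/3 at row 1 (t leaves); pivot element 3/2.
Pivot on row 1; the Z-row RHS becomes 6 − (-5/2)·(4/3) = 28/3.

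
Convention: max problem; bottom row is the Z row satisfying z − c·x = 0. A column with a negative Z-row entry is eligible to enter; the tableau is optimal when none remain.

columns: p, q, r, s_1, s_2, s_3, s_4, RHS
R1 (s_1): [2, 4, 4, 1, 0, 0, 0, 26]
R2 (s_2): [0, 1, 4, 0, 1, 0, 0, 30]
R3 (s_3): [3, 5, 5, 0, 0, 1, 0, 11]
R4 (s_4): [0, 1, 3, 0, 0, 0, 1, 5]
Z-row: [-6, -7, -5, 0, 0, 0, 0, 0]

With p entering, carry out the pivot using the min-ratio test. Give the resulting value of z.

22

Ratio test on column p — row 1: 26/2 = 13; row 2: entry 0 ≤ 0; row 3: 11/3 = 11/3; row 4: entry 0 ≤ 0. Minimum is 11/3 at row 3 (s_3 leaves); pivot element 3.
Pivot on row 3; the Z-row RHS becomes 0 − (-6)·(11/3) = 22.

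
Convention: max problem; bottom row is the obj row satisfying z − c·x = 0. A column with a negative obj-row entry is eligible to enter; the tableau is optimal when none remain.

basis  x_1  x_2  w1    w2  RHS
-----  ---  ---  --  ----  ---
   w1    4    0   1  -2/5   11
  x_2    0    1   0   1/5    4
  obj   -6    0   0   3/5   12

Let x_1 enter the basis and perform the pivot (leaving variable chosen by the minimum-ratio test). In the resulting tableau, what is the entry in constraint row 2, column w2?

Ratio test on column x_1 — row 1: 11/4 = 11/4; row 2: entry 0 ≤ 0. Minimum is 11/4 at row 1 (w1 leaves); pivot element 4.
Divide row 1 by 4; eliminate column x_1 from the other rows.
Row 2 update in column w2: 1/5 − 0·(-1/10) = 1/5.

1/5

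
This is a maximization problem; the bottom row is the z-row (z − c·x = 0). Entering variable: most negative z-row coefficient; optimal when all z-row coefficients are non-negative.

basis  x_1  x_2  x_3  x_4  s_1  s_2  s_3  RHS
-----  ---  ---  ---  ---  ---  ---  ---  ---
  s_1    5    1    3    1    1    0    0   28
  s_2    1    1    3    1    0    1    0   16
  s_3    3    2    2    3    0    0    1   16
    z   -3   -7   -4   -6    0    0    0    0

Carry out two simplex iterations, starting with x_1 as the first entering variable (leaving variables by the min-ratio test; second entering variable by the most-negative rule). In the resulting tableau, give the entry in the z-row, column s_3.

7/2

Ratio test on column x_1 — row 1: 28/5 = 28/5; row 2: 16/1 = 16; row 3: 16/3 = 16/3. Minimum is 16/3 at row 3 (s_3 leaves); pivot element 3.
Divide row 3 by 3; eliminate column x_1 from the other rows.
Second iteration: most negative z-row entry is -5 in column x_2, so x_2 enters.
Ratio test on column x_2 — row 1: entry -7/3 ≤ 0; row 2: (32/3)/(1/3) = 32; row 3: (16/3)/(2/3) = 8. Minimum is 8 at row 3 (x_1 leaves); pivot element 2/3.
Divide row 3 by 2/3; eliminate column x_2 from the other rows.
After both pivots, the entry at the z-row, column s_3 is 7/2.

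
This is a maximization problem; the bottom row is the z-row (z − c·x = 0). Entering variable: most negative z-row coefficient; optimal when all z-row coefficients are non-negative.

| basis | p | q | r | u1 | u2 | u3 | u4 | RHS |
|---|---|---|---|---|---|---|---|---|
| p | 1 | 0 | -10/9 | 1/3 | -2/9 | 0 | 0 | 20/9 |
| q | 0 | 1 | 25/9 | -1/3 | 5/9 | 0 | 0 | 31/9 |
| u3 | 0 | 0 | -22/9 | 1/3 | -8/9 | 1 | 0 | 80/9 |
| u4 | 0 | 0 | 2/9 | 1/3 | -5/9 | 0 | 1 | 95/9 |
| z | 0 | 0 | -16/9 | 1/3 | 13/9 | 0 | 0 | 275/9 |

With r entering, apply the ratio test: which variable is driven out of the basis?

q

Column r entries and ratios — p: -10/9 ≤ 0, skip; q: (31/9)/(25/9) = 31/25; u3: -22/9 ≤ 0, skip; u4: (95/9)/(2/9) = 95/2.
Smallest ratio is 31/25 in the row of q, so q leaves.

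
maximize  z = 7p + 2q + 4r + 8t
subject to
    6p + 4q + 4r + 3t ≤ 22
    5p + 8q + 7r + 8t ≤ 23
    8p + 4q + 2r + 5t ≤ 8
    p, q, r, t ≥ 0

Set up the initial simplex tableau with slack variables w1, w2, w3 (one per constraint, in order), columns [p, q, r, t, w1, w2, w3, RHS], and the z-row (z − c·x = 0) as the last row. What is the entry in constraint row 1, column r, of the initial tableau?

Constraint 1 has coefficient 4 on r.

4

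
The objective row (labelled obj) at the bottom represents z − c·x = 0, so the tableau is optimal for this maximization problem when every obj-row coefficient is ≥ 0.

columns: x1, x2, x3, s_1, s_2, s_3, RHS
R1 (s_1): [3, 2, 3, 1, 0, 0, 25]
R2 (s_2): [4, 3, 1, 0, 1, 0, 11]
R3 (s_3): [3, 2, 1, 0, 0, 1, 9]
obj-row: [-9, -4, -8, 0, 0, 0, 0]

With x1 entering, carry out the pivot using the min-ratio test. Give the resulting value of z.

99/4

Ratio test on column x1 — row 1: 25/3 = 25/3; row 2: 11/4 = 11/4; row 3: 9/3 = 3. Minimum is 11/4 at row 2 (s_2 leaves); pivot element 4.
Pivot on row 2; the obj-row RHS becomes 0 − (-9)·(11/4) = 99/4.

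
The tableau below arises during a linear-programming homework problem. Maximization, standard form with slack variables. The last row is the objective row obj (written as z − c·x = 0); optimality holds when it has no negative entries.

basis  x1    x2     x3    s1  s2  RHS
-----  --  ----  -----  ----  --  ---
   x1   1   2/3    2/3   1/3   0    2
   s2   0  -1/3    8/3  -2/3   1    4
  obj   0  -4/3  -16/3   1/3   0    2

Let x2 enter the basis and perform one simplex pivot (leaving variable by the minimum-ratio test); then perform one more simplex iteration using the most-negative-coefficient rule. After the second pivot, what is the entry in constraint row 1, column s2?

Ratio test on column x2 — row 1: 2/(2/3) = 3; row 2: entry -1/3 ≤ 0. Minimum is 3 at row 1 (x1 leaves); pivot element 2/3.
Divide row 1 by 2/3; eliminate column x2 from the other rows.
Second iteration: most negative obj-row entry is -4 in column x3, so x3 enters.
Ratio test on column x3 — row 1: 3/1 = 3; row 2: 5/3 = 5/3. Minimum is 5/3 at row 2 (s2 leaves); pivot element 3.
Divide row 2 by 3; eliminate column x3 from the other rows.
After both pivots, the entry at constraint row 1, column s2 is -1/3.

-1/3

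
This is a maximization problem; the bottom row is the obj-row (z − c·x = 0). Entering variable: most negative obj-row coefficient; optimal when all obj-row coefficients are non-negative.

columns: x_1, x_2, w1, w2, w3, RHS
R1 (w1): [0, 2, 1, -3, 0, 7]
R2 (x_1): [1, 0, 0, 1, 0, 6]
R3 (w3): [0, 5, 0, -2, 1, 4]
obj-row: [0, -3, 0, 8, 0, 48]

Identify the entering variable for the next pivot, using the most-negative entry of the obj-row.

x_2

Negative obj-row entries: x_2: -3.
The most negative is -3 in column x_2, so x_2 enters.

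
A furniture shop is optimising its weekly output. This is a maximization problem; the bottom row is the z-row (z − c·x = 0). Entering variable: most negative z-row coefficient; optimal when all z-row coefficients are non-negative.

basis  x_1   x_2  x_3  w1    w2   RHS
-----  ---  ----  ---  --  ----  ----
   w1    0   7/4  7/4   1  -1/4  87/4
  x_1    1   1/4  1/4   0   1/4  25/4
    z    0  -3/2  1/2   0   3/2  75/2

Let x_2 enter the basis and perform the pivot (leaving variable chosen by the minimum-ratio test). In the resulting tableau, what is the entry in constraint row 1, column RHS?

Ratio test on column x_2 — row 1: (87/4)/(7/4) = 87/7; row 2: (25/4)/(1/4) = 25. Minimum is 87/7 at row 1 (w1 leaves); pivot element 7/4.
Divide row 1 by 7/4; eliminate column x_2 from the other rows.
In the new row 1, the RHS entry is the old entry divided by the pivot: (87/4)/(7/4) = 87/7.

87/7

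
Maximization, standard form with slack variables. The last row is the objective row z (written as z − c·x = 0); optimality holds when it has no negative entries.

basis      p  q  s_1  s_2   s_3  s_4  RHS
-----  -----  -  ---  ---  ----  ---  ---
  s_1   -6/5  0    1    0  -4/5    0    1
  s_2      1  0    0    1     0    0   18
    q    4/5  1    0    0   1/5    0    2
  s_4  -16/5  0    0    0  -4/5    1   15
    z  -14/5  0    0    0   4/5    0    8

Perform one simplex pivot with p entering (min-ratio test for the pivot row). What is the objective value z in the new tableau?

15

Ratio test on column p — row 1: entry -6/5 ≤ 0; row 2: 18/1 = 18; row 3: 2/(4/5) = 5/2; row 4: entry -16/5 ≤ 0. Minimum is 5/2 at row 3 (q leaves); pivot element 4/5.
Pivot on row 3; the z-row RHS becomes 8 − (-14/5)·(5/2) = 15.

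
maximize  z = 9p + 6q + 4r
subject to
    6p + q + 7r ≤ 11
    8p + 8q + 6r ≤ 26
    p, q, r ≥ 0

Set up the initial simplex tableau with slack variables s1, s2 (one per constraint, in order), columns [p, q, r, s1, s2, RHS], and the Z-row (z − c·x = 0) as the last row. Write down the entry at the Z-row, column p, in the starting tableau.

-9

The Z-row carries the negated objective coefficients: the p entry is -9.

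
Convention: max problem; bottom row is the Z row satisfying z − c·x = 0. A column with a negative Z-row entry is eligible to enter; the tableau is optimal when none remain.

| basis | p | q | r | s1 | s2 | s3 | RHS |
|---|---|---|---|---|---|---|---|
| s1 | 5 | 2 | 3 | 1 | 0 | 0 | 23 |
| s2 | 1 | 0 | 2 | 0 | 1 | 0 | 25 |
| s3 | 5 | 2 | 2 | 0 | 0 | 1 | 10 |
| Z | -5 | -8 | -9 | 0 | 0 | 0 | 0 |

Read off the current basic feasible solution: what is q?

0

q is not in the basis, so in the current basic feasible solution q = 0.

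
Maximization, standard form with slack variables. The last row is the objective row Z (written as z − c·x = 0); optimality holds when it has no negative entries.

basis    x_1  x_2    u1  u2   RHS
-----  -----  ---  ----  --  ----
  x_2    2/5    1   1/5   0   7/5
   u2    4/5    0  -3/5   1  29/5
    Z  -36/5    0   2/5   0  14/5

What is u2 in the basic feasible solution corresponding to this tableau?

29/5

u2 is basic (row 2); its value is the RHS of that row, 29/5.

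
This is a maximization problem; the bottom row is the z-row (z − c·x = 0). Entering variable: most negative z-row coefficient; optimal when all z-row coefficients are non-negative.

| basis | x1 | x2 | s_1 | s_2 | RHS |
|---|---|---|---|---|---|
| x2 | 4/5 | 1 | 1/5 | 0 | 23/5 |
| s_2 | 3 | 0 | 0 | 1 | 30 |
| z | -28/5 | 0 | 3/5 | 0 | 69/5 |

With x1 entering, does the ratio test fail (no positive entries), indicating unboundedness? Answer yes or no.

Column x1 has positive entries in row(s) 1, 2, so the ratio test bounds it — not unbounded.

no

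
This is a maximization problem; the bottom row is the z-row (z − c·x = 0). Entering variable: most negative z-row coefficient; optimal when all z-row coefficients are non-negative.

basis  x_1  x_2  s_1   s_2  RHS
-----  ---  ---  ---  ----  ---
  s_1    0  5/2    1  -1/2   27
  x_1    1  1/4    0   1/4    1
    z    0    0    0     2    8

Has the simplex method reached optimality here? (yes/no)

yes

Every z-row coefficient is ≥ 0, so the tableau is optimal.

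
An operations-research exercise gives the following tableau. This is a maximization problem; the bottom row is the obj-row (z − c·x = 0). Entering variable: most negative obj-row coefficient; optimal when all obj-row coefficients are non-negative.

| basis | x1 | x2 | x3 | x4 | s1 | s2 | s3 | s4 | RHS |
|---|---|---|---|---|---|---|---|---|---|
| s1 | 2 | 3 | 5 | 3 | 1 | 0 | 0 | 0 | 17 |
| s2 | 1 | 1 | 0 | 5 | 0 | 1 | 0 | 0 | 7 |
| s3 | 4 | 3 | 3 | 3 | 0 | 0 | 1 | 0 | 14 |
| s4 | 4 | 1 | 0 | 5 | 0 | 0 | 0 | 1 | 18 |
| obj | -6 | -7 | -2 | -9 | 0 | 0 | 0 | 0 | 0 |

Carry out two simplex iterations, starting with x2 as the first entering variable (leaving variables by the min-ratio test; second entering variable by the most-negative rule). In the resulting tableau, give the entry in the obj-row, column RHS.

203/6

Ratio test on column x2 — row 1: 17/3 = 17/3; row 2: 7/1 = 7; row 3: 14/3 = 14/3; row 4: 18/1 = 18. Minimum is 14/3 at row 3 (s3 leaves); pivot element 3.
Divide row 3 by 3; eliminate column x2 from the other rows.
Second iteration: most negative obj-row entry is -2 in column x4, so x4 enters.
Ratio test on column x4 — row 1: entry 0 ≤ 0; row 2: (7/3)/4 = 7/12; row 3: (14/3)/1 = 14/3; row 4: (40/3)/4 = 10/3. Minimum is 7/12 at row 2 (s2 leaves); pivot element 4.
Divide row 2 by 4; eliminate column x4 from the other rows.
After both pivots, the entry at the obj-row, column RHS is 203/6.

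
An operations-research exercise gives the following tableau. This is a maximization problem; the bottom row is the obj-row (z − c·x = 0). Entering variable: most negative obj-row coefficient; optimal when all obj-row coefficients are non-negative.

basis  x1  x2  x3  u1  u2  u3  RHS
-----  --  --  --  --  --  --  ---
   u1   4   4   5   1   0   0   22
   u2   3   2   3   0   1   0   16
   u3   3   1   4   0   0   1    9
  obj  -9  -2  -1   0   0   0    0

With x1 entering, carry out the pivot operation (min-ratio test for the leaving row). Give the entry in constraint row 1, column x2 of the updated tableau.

8/3

Ratio test on column x1 — row 1: 22/4 = 11/2; row 2: 16/3 = 16/3; row 3: 9/3 = 3. Minimum is 3 at row 3 (u3 leaves); pivot element 3.
Divide row 3 by 3; eliminate column x1 from the other rows.
Row 1 update in column x2: 4 − 4·(1/3) = 8/3.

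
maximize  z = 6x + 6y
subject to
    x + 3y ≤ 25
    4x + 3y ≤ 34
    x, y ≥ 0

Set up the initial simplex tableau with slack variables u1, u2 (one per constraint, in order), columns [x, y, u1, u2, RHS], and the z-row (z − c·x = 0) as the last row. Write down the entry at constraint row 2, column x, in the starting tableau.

4

Constraint 2 has coefficient 4 on x.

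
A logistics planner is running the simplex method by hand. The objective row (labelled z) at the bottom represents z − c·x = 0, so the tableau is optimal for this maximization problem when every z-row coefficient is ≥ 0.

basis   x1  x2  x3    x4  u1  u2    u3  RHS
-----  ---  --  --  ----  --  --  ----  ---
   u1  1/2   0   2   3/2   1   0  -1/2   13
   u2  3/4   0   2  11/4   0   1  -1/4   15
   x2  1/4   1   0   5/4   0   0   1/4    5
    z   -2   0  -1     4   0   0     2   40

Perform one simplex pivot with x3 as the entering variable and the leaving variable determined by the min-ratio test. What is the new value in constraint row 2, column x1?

1/4

Ratio test on column x3 — row 1: 13/2 = 13/2; row 2: 15/2 = 15/2; row 3: entry 0 ≤ 0. Minimum is 13/2 at row 1 (u1 leaves); pivot element 2.
Divide row 1 by 2; eliminate column x3 from the other rows.
Row 2 update in column x1: 3/4 − 2·(1/4) = 1/4.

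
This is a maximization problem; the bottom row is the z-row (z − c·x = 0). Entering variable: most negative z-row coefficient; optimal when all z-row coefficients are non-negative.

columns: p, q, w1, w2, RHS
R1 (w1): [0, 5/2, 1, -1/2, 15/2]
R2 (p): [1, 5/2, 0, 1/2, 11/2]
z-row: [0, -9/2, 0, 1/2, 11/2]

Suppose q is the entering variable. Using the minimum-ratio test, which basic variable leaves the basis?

p

Column q entries and ratios — w1: (15/2)/(5/2) = 3; p: (11/2)/(5/2) = 11/5.
Smallest ratio is 11/5 in the row of p, so p leaves.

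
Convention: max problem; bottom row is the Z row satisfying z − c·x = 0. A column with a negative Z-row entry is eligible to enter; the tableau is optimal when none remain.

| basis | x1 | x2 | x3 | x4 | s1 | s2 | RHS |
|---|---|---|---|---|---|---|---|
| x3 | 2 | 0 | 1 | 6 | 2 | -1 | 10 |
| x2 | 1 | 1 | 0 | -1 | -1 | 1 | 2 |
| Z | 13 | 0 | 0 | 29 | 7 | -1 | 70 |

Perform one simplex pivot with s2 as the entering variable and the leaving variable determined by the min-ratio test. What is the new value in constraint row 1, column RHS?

Ratio test on column s2 — row 1: entry -1 ≤ 0; row 2: 2/1 = 2. Minimum is 2 at row 2 (x2 leaves); pivot element 1.
Divide row 2 by 1; eliminate column s2 from the other rows.
Row 1 update in column RHS: 10 − (-1)·2 = 12.

12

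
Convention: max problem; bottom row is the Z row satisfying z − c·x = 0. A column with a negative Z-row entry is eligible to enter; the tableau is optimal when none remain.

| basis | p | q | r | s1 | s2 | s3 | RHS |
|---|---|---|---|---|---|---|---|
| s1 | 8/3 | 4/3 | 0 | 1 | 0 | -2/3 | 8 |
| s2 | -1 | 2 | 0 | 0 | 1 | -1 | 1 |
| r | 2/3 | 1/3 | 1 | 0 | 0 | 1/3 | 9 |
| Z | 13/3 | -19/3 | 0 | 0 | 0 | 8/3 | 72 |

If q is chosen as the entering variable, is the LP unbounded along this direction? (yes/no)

no

Column q has positive entries in row(s) 1, 2, 3, so the ratio test bounds it — not unbounded.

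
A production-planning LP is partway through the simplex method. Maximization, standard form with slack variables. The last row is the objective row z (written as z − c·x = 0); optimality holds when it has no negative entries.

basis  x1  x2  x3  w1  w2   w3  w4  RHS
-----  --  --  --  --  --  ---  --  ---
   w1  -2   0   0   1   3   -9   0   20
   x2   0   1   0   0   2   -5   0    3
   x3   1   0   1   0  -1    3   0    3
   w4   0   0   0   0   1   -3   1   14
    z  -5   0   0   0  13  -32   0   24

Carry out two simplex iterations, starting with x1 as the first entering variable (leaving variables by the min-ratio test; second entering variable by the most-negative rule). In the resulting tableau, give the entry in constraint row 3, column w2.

Ratio test on column x1 — row 1: entry -2 ≤ 0; row 2: entry 0 ≤ 0; row 3: 3/1 = 3; row 4: entry 0 ≤ 0. Minimum is 3 at row 3 (x3 leaves); pivot element 1.
Divide row 3 by 1; eliminate column x1 from the other rows.
Second iteration: most negative z-row entry is -17 in column w3, so w3 enters.
Ratio test on column w3 — row 1: entry -3 ≤ 0; row 2: entry -5 ≤ 0; row 3: 3/3 = 1; row 4: entry -3 ≤ 0. Minimum is 1 at row 3 (x1 leaves); pivot element 3.
Divide row 3 by 3; eliminate column w3 from the other rows.
After both pivots, the entry at constraint row 3, column w2 is -1/3.

-1/3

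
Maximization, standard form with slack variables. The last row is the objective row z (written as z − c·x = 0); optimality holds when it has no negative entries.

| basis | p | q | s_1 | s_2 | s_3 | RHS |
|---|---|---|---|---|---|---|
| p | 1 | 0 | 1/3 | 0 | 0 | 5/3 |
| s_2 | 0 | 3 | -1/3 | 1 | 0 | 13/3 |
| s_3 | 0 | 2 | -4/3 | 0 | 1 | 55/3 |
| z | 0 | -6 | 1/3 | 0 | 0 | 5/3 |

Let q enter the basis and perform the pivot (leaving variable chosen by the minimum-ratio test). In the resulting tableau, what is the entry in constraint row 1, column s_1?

1/3

Ratio test on column q — row 1: entry 0 ≤ 0; row 2: (13/3)/3 = 13/9; row 3: (55/3)/2 = 55/6. Minimum is 13/9 at row 2 (s_2 leaves); pivot element 3.
Divide row 2 by 3; eliminate column q from the other rows.
Row 1 update in column s_1: 1/3 − 0·(-1/9) = 1/3.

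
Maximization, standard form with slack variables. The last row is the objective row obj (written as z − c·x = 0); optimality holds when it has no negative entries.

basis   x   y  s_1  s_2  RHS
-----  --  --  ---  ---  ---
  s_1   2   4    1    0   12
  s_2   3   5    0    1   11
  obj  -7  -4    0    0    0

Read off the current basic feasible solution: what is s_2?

11

s_2 is basic (row 2); its value is the RHS of that row, 11.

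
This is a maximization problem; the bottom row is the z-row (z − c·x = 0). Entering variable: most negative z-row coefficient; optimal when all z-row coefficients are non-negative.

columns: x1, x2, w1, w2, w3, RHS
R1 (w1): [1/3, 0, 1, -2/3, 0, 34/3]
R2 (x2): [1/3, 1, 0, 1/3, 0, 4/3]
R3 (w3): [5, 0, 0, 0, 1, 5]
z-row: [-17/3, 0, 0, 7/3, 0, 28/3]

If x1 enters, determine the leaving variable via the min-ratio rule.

w3

Column x1 entries and ratios — w1: (34/3)/(1/3) = 34; x2: (4/3)/(1/3) = 4; w3: 5/5 = 1.
Smallest ratio is 1 in the row of w3, so w3 leaves.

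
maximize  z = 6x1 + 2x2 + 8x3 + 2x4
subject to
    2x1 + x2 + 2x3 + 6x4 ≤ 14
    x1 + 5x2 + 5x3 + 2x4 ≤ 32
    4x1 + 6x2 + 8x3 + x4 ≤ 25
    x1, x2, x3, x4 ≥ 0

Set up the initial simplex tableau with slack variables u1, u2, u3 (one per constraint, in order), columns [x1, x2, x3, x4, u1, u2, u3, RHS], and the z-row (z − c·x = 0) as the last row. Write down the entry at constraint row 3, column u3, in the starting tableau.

Slack u3 belongs to constraint 3; its column is the unit vector e_3, so the entry in row 3 is 1.

1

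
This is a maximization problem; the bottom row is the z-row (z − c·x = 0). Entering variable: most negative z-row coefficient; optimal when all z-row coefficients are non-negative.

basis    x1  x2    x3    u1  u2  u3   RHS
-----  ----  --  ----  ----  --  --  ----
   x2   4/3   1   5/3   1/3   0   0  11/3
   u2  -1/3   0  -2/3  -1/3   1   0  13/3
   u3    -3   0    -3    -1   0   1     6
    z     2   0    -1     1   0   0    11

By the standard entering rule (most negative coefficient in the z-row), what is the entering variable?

x3

Negative z-row entries: x3: -1.
The most negative is -1 in column x3, so x3 enters.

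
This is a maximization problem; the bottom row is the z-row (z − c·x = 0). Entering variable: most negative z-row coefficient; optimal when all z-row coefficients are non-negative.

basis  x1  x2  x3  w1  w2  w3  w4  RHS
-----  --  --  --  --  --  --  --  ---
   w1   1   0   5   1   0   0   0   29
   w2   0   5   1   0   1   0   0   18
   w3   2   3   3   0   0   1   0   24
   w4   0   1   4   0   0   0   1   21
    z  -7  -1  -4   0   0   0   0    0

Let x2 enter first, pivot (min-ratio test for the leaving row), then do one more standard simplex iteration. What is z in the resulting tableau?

249/5

Ratio test on column x2 — row 1: entry 0 ≤ 0; row 2: 18/5 = 18/5; row 3: 24/3 = 8; row 4: 21/1 = 21. Minimum is 18/5 at row 2 (w2 leaves); pivot element 5.
Pivot on row 2; the z-row RHS becomes 0 − (-1)·(18/5) = 18/5.
Next entering variable (most negative z-row entry -7): x1.
Ratio test on column x1 — row 1: 29/1 = 29; row 2: entry 0 ≤ 0; row 3: (66/5)/2 = 33/5; row 4: entry 0 ≤ 0. Minimum is 33/5 at row 3 (w3 leaves); pivot element 2.
After the second pivot the z-row RHS is 18/5 − (-7)·(33/5) = 249/5.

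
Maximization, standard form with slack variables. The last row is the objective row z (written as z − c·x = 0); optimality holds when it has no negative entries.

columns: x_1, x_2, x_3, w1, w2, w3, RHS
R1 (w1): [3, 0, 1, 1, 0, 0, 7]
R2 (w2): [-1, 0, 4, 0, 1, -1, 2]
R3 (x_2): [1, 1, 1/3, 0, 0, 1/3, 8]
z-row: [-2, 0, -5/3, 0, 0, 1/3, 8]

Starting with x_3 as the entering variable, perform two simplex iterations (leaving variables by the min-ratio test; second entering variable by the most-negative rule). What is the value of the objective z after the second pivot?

41/3

Ratio test on column x_3 — row 1: 7/1 = 7; row 2: 2/4 = 1/2; row 3: 8/(1/3) = 24. Minimum is 1/2 at row 2 (w2 leaves); pivot element 4.
Pivot on row 2; the z-row RHS becomes 8 − (-5/3)·(1/2) = 53/6.
Next entering variable (most negative z-row entry -29/12): x_1.
Ratio test on column x_1 — row 1: (13/2)/(13/4) = 2; row 2: entry -1/4 ≤ 0; row 3: (47/6)/(13/12) = 94/13. Minimum is 2 at row 1 (w1 leaves); pivot element 13/4.
After the second pivot the z-row RHS is 53/6 − (-29/12)·2 = 41/3.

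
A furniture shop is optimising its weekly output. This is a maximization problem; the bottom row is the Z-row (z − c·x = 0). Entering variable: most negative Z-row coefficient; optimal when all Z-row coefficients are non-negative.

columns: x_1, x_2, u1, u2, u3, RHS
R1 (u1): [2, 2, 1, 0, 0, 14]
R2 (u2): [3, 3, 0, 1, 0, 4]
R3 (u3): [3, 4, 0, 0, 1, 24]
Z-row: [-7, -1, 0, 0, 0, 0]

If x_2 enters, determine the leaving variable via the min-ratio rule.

Column x_2 entries and ratios — u1: 14/2 = 7; u2: 4/3 = 4/3; u3: 24/4 = 6.
Smallest ratio is 4/3 in the row of u2, so u2 leaves.

u2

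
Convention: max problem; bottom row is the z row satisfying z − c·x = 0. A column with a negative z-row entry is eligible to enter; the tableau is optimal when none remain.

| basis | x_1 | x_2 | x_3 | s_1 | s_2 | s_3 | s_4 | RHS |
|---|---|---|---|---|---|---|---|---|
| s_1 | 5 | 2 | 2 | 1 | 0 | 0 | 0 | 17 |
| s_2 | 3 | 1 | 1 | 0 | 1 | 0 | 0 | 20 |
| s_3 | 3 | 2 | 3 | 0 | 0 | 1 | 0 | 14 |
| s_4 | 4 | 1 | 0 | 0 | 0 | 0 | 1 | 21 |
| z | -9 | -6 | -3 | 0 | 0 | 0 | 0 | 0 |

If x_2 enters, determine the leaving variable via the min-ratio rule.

Column x_2 entries and ratios — s_1: 17/2 = 17/2; s_2: 20/1 = 20; s_3: 14/2 = 7; s_4: 21/1 = 21.
Smallest ratio is 7 in the row of s_3, so s_3 leaves.

s_3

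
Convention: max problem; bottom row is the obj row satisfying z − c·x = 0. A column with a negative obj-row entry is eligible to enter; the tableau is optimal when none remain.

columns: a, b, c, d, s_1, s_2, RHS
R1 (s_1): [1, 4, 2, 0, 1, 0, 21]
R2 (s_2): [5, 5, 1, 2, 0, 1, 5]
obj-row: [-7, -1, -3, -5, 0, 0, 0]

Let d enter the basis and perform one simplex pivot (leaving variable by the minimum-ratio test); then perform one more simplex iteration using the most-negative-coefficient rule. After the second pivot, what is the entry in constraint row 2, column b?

Ratio test on column d — row 1: entry 0 ≤ 0; row 2: 5/2 = 5/2. Minimum is 5/2 at row 2 (s_2 leaves); pivot element 2.
Divide row 2 by 2; eliminate column d from the other rows.
Second iteration: most negative obj-row entry is -1/2 in column c, so c enters.
Ratio test on column c — row 1: 21/2 = 21/2; row 2: (5/2)/(1/2) = 5. Minimum is 5 at row 2 (d leaves); pivot element 1/2.
Divide row 2 by 1/2; eliminate column c from the other rows.
After both pivots, the entry at constraint row 2, column b is 5.

5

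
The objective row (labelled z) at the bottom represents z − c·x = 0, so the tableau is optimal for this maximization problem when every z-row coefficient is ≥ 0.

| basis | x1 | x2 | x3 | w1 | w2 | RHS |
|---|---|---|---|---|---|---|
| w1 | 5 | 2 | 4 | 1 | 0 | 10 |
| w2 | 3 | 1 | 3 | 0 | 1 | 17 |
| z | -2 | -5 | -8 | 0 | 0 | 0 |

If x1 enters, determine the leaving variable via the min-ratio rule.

Column x1 entries and ratios — w1: 10/5 = 2; w2: 17/3 = 17/3.
Smallest ratio is 2 in the row of w1, so w1 leaves.

w1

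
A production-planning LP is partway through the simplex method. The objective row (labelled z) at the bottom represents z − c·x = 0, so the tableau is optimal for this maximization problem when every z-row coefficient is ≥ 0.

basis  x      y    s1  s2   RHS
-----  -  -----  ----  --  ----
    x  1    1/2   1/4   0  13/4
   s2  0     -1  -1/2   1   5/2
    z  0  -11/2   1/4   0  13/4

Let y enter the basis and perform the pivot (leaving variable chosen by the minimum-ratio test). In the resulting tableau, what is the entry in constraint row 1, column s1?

1/2

Ratio test on column y — row 1: (13/4)/(1/2) = 13/2; row 2: entry -1 ≤ 0. Minimum is 13/2 at row 1 (x leaves); pivot element 1/2.
Divide row 1 by 1/2; eliminate column y from the other rows.
In the new row 1, the s1 entry is the old entry divided by the pivot: (1/4)/(1/2) = 1/2.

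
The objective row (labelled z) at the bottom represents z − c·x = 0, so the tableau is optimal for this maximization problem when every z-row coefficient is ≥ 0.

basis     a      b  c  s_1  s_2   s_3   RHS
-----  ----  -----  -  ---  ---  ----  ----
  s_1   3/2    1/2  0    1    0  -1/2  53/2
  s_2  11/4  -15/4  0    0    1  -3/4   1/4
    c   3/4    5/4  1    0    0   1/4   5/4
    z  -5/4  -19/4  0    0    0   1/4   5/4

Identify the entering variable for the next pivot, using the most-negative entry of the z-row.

Negative z-row entries: a: -5/4, b: -19/4.
The most negative is -19/4 in column b, so b enters.

b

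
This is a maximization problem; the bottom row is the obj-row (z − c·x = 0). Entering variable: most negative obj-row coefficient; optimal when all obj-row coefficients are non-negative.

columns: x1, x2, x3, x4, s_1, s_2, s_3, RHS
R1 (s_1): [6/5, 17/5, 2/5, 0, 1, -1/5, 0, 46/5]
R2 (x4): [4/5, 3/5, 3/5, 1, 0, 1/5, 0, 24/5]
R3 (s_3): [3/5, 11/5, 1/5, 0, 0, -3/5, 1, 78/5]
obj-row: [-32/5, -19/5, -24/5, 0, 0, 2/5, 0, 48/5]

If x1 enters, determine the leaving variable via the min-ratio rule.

x4

Column x1 entries and ratios — s_1: (46/5)/(6/5) = 23/3; x4: (24/5)/(4/5) = 6; s_3: (78/5)/(3/5) = 26.
Smallest ratio is 6 in the row of x4, so x4 leaves.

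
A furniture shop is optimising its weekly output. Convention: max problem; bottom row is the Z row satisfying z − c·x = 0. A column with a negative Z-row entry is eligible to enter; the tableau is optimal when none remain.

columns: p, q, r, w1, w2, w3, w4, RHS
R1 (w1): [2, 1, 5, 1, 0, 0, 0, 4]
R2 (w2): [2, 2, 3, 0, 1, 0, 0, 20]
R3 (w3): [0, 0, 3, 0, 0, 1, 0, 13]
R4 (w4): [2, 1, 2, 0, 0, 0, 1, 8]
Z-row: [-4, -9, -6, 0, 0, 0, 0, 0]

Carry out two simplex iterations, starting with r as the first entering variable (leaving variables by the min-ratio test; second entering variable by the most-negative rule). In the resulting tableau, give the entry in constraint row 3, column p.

Ratio test on column r — row 1: 4/5 = 4/5; row 2: 20/3 = 20/3; row 3: 13/3 = 13/3; row 4: 8/2 = 4. Minimum is 4/5 at row 1 (w1 leaves); pivot element 5.
Divide row 1 by 5; eliminate column r from the other rows.
Second iteration: most negative Z-row entry is -39/5 in column q, so q enters.
Ratio test on column q — row 1: (4/5)/(1/5) = 4; row 2: (88/5)/(7/5) = 88/7; row 3: entry -3/5 ≤ 0; row 4: (32/5)/(3/5) = 32/3. Minimum is 4 at row 1 (r leaves); pivot element 1/5.
Divide row 1 by 1/5; eliminate column q from the other rows.
After both pivots, the entry at constraint row 3, column p is 0.

0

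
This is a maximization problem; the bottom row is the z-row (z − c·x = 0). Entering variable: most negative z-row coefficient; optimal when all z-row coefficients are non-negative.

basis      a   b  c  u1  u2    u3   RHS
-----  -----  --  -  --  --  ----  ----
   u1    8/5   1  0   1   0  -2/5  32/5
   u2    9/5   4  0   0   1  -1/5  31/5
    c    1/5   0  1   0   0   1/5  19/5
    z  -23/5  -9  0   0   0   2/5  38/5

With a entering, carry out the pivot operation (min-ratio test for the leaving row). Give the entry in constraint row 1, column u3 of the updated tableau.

Ratio test on column a — row 1: (32/5)/(8/5) = 4; row 2: (31/5)/(9/5) = 31/9; row 3: (19/5)/(1/5) = 19. Minimum is 31/9 at row 2 (u2 leaves); pivot element 9/5.
Divide row 2 by 9/5; eliminate column a from the other rows.
Row 1 update in column u3: -2/5 − (8/5)·(-1/9) = -2/9.

-2/9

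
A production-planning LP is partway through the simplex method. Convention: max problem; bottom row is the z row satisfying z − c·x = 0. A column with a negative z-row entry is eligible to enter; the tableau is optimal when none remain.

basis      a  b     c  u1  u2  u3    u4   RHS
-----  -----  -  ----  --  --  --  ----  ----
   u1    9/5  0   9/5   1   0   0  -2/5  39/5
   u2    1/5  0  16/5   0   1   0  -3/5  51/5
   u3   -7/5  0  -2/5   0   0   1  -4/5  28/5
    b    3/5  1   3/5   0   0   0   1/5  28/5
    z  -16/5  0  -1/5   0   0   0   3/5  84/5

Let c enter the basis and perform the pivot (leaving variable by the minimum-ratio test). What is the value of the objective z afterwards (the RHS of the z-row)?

279/16

Ratio test on column c — row 1: (39/5)/(9/5) = 13/3; row 2: (51/5)/(16/5) = 51/16; row 3: entry -2/5 ≤ 0; row 4: (28/5)/(3/5) = 28/3. Minimum is 51/16 at row 2 (u2 leaves); pivot element 16/5.
Pivot on row 2; the z-row RHS becomes 84/5 − (-1/5)·(51/16) = 279/16.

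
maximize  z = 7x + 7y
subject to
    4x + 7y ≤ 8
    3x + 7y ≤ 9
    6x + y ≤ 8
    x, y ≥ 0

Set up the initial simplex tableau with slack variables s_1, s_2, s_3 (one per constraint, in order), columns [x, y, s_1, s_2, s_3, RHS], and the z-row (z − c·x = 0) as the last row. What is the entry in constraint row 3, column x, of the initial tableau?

Constraint 3 has coefficient 6 on x.

6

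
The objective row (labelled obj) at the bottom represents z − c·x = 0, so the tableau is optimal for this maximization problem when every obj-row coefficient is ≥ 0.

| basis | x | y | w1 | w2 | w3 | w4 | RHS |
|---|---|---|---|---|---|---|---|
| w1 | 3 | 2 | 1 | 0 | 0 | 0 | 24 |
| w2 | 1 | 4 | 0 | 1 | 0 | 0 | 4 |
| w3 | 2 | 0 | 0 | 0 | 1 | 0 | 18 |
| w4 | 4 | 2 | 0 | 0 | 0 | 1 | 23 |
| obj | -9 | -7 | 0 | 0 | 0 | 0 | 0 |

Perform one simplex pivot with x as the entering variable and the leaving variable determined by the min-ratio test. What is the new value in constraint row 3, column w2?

-2

Ratio test on column x — row 1: 24/3 = 8; row 2: 4/1 = 4; row 3: 18/2 = 9; row 4: 23/4 = 23/4. Minimum is 4 at row 2 (w2 leaves); pivot element 1.
Divide row 2 by 1; eliminate column x from the other rows.
Row 3 update in column w2: 0 − 2·1 = -2.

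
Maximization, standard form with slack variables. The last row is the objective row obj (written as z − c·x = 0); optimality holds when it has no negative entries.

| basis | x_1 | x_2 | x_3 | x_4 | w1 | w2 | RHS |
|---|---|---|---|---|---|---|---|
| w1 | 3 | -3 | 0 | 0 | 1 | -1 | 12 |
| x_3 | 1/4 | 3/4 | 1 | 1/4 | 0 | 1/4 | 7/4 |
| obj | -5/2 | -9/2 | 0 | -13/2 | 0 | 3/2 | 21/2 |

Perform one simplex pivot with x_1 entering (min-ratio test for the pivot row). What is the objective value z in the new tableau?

41/2

Ratio test on column x_1 — row 1: 12/3 = 4; row 2: (7/4)/(1/4) = 7. Minimum is 4 at row 1 (w1 leaves); pivot element 3.
Pivot on row 1; the obj-row RHS becomes 21/2 − (-5/2)·4 = 41/2.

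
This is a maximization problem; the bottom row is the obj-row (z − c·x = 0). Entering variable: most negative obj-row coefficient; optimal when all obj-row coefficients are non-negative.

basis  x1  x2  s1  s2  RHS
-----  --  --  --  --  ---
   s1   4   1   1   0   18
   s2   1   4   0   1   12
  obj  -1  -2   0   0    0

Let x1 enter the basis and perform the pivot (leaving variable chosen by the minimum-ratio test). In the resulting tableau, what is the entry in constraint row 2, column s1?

-1/4

Ratio test on column x1 — row 1: 18/4 = 9/2; row 2: 12/1 = 12. Minimum is 9/2 at row 1 (s1 leaves); pivot element 4.
Divide row 1 by 4; eliminate column x1 from the other rows.
Row 2 update in column s1: 0 − 1·(1/4) = -1/4.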